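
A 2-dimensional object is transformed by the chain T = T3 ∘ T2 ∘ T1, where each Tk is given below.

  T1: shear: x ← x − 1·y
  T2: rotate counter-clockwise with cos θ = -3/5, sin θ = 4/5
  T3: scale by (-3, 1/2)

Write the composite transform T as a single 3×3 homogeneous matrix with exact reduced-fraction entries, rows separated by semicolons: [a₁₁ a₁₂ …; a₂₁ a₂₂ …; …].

T1 = [1 -1 0; 0 1 0; 0 0 1]
T2·T1 = [-3/5 -1/5 0; 4/5 -7/5 0; 0 0 1]
T3·…·T1 = [9/5 3/5 0; 2/5 -7/10 0; 0 0 1]

T = [9/5 3/5 0; 2/5 -7/10 0; 0 0 1]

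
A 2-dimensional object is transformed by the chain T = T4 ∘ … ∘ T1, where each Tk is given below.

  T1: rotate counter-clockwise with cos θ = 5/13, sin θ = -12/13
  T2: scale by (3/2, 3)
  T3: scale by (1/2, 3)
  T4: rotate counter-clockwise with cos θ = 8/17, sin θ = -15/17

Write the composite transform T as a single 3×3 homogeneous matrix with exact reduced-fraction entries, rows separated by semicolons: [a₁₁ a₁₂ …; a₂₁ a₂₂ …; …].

T = [-1590/221 747/221 0; -3681/884 225/221 0; 0 0 1]

T1 = [5/13 12/13 0; -12/13 5/13 0; 0 0 1]
T2·T1 = [15/26 18/13 0; -36/13 15/13 0; 0 0 1]
T3·…·T1 = [15/52 9/13 0; -108/13 45/13 0; 0 0 1]
T4·…·T1 = [-1590/221 747/221 0; -3681/884 225/221 0; 0 0 1]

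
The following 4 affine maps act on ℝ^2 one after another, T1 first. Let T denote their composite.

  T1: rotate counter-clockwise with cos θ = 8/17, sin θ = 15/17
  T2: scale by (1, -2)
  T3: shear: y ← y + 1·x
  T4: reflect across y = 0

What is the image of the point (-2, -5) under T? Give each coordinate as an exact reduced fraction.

T(p) = (59/17, -199/17)

T1 rotate counter-clockwise with cos θ = 8/17, sin θ = 15/17: (-2, -5) → (59/17, -70/17)
T2 scale by (1, -2): (59/17, -70/17) → (59/17, 140/17)
T3 shear: y ← y + 1·x: (59/17, 140/17) → (59/17, 199/17)
T4 reflect across y = 0: (59/17, 199/17) → (59/17, -199/17)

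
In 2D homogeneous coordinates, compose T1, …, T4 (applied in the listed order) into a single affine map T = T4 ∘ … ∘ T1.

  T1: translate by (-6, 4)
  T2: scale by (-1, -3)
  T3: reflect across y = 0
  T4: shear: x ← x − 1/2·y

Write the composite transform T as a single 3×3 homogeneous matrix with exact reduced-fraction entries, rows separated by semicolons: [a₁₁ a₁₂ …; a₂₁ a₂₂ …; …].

T = [-1 -3/2 0; 0 3 12; 0 0 1]

T1 = [1 0 -6; 0 1 4; 0 0 1]
T2·T1 = [-1 0 6; 0 -3 -12; 0 0 1]
T3·…·T1 = [-1 0 6; 0 3 12; 0 0 1]
T4·…·T1 = [-1 -3/2 0; 0 3 12; 0 0 1]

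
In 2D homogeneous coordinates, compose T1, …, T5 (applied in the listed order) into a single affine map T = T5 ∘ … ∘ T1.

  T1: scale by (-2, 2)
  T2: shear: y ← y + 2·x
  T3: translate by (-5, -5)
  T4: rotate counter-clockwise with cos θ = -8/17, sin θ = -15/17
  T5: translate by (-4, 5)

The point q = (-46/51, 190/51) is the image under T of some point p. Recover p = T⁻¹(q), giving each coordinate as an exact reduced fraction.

T1 = [-2 0 0; 0 2 0; 0 0 1]
T2·T1 = [-2 0 0; -4 2 0; 0 0 1]
T3·…·T1 = [-2 0 -5; -4 2 -5; 0 0 1]
T4·…·T1 = [-44/17 30/17 -35/17; 62/17 -16/17 115/17; 0 0 1]
T5·…·T1 = [-44/17 30/17 -103/17; 62/17 -16/17 200/17; 0 0 1]
det M = -4; M⁻¹ = [4/17 15/34 -64/17; 31/34 11/17 -71/34; 0 0 1]
M⁻¹ · (-46/51, 190/51)ᵀ = (-7/3, -1/2)ᵀ

p = (-7/3, -1/2)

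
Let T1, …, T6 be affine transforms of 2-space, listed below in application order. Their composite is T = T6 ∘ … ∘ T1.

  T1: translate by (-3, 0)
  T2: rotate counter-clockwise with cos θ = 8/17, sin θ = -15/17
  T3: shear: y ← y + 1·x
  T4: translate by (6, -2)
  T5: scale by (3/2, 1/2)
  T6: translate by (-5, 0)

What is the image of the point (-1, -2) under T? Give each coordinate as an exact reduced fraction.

T1 translate by (-3, 0): (-1, -2) → (-4, -2)
T2 rotate counter-clockwise with cos θ = 8/17, sin θ = -15/17: (-4, -2) → (-62/17, 44/17)
T3 shear: y ← y + 1·x: (-62/17, 44/17) → (-62/17, -18/17)
T4 translate by (6, -2): (-62/17, -18/17) → (40/17, -52/17)
T5 scale by (3/2, 1/2): (40/17, -52/17) → (60/17, -26/17)
T6 translate by (-5, 0): (60/17, -26/17) → (-25/17, -26/17)

T(p) = (-25/17, -26/17)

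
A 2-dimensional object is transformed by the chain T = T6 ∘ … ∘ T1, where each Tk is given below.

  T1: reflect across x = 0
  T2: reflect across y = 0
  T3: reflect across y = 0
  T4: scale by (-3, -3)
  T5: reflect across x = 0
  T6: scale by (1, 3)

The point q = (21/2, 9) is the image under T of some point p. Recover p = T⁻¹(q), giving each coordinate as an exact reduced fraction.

T1 = [-1 0 0; 0 1 0; 0 0 1]
T2·T1 = [-1 0 0; 0 -1 0; 0 0 1]
T3·…·T1 = [-1 0 0; 0 1 0; 0 0 1]
T4·…·T1 = [3 0 0; 0 -3 0; 0 0 1]
T5·…·T1 = [-3 0 0; 0 -3 0; 0 0 1]
T6·…·T1 = [-3 0 0; 0 -9 0; 0 0 1]
det M = 27; M⁻¹ = [-1/3 0 0; 0 -1/9 0; 0 0 1]
M⁻¹ · (21/2, 9)ᵀ = (-7/2, -1)ᵀ

p = (-7/2, -1)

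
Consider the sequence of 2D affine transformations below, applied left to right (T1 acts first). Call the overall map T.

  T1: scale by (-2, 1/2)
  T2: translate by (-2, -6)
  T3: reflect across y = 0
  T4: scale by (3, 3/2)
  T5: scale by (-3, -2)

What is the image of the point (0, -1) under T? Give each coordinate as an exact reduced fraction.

T1 scale by (-2, 1/2): (0, -1) → (0, -1/2)
T2 translate by (-2, -6): (0, -1/2) → (-2, -13/2)
T3 reflect across y = 0: (-2, -13/2) → (-2, 13/2)
T4 scale by (3, 3/2): (-2, 13/2) → (-6, 39/4)
T5 scale by (-3, -2): (-6, 39/4) → (18, -39/2)

T(p) = (18, -39/2)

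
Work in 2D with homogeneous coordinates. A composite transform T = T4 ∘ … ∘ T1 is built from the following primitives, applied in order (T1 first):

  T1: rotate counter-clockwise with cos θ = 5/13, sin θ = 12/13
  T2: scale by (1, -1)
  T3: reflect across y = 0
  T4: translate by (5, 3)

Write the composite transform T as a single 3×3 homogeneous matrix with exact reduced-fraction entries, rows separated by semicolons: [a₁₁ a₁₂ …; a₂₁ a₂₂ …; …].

T = [5/13 -12/13 5; 12/13 5/13 3; 0 0 1]

T1 = [5/13 -12/13 0; 12/13 5/13 0; 0 0 1]
T2·T1 = [5/13 -12/13 0; -12/13 -5/13 0; 0 0 1]
T3·…·T1 = [5/13 -12/13 0; 12/13 5/13 0; 0 0 1]
T4·…·T1 = [5/13 -12/13 5; 12/13 5/13 3; 0 0 1]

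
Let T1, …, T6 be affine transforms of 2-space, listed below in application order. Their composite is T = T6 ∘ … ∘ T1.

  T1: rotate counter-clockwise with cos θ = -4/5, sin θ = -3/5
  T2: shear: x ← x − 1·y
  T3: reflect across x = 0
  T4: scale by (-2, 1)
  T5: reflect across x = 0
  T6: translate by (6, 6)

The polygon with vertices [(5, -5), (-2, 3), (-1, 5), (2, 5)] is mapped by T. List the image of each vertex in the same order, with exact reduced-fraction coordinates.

image vertices: (22, 7), (-16/5, 24/5), (-42/5, 13/5), (-36/5, 4/5)

T1 rotate counter-clockwise with cos θ = -4/5, sin θ = -3/5: (5, -5) → (-7, 1); (-2, 3) → (17/5, -6/5); (-1, 5) → (19/5, -17/5); (2, 5) → (7/5, -26/5)
T2 shear: x ← x − 1·y: (-7, 1) → (-8, 1); (17/5, -6/5) → (23/5, -6/5); (19/5, -17/5) → (36/5, -17/5); (7/5, -26/5) → (33/5, -26/5)
T3 reflect across x = 0: (-8, 1) → (8, 1); (23/5, -6/5) → (-23/5, -6/5); (36/5, -17/5) → (-36/5, -17/5); (33/5, -26/5) → (-33/5, -26/5)
T4 scale by (-2, 1): (8, 1) → (-16, 1); (-23/5, -6/5) → (46/5, -6/5); (-36/5, -17/5) → (72/5, -17/5); (-33/5, -26/5) → (66/5, -26/5)
T5 reflect across x = 0: (-16, 1) → (16, 1); (46/5, -6/5) → (-46/5, -6/5); (72/5, -17/5) → (-72/5, -17/5); (66/5, -26/5) → (-66/5, -26/5)
T6 translate by (6, 6): (16, 1) → (22, 7); (-46/5, -6/5) → (-16/5, 24/5); (-72/5, -17/5) → (-42/5, 13/5); (-66/5, -26/5) → (-36/5, 4/5)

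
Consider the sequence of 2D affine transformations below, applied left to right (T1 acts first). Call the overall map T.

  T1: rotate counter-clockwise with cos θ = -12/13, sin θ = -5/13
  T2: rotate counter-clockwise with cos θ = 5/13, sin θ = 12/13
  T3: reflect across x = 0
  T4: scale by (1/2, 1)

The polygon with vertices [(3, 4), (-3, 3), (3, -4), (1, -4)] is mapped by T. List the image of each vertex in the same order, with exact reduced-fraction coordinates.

T1 rotate counter-clockwise with cos θ = -12/13, sin θ = -5/13: (3, 4) → (-16/13, -63/13); (-3, 3) → (51/13, -21/13); (3, -4) → (-56/13, 33/13); (1, -4) → (-32/13, 43/13)
T2 rotate counter-clockwise with cos θ = 5/13, sin θ = 12/13: (-16/13, -63/13) → (4, -3); (51/13, -21/13) → (3, 3); (-56/13, 33/13) → (-4, -3); (-32/13, 43/13) → (-4, -1)
T3 reflect across x = 0: (4, -3) → (-4, -3); (3, 3) → (-3, 3); (-4, -3) → (4, -3); (-4, -1) → (4, -1)
T4 scale by (1/2, 1): (-4, -3) → (-2, -3); (-3, 3) → (-3/2, 3); (4, -3) → (2, -3); (4, -1) → (2, -1)

image vertices: (-2, -3), (-3/2, 3), (2, -3), (2, -1)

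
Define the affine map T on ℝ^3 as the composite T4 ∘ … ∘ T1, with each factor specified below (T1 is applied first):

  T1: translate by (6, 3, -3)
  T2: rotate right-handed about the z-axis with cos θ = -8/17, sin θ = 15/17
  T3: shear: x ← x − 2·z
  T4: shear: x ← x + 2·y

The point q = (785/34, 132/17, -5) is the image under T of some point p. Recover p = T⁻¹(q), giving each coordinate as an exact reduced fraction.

p = (2, -9/2, -2)

T1 = [1 0 0 6; 0 1 0 3; 0 0 1 -3; 0 0 0 1]
T2·T1 = [-8/17 -15/17 0 -93/17; 15/17 -8/17 0 66/17; 0 0 1 -3; 0 0 0 1]
T3·…·T1 = [-8/17 -15/17 -2 9/17; 15/17 -8/17 0 66/17; 0 0 1 -3; 0 0 0 1]
T4·…·T1 = [22/17 -31/17 -2 141/17; 15/17 -8/17 0 66/17; 0 0 1 -3; 0 0 0 1]
det M = 1; M⁻¹ = [-8/17 31/17 -16/17 -6; -15/17 22/17 -30/17 -3; 0 0 1 3; 0 0 0 1]
M⁻¹ · (785/34, 132/17, -5)ᵀ = (2, -9/2, -2)ᵀ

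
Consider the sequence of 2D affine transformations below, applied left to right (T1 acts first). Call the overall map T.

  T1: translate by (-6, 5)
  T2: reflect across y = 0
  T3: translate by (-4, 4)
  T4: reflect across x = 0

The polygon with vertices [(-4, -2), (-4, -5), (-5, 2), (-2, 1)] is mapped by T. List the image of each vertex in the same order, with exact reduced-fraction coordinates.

image vertices: (14, 1), (14, 4), (15, -3), (12, -2)

T1 translate by (-6, 5): (-4, -2) → (-10, 3); (-4, -5) → (-10, 0); (-5, 2) → (-11, 7); (-2, 1) → (-8, 6)
T2 reflect across y = 0: (-10, 3) → (-10, -3); (-10, 0) → (-10, 0); (-11, 7) → (-11, -7); (-8, 6) → (-8, -6)
T3 translate by (-4, 4): (-10, -3) → (-14, 1); (-10, 0) → (-14, 4); (-11, -7) → (-15, -3); (-8, -6) → (-12, -2)
T4 reflect across x = 0: (-14, 1) → (14, 1); (-14, 4) → (14, 4); (-15, -3) → (15, -3); (-12, -2) → (12, -2)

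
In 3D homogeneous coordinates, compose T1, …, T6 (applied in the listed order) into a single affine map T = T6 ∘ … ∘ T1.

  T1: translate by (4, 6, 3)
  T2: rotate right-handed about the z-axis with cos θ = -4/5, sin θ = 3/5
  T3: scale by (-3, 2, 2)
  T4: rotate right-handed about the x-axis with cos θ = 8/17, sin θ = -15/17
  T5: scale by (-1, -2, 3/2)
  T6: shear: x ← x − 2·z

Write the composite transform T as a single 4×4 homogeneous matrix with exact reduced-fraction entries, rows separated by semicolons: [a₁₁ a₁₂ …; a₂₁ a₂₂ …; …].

T = [66/85 -513/85 -48/17 -3534/85; -96/85 128/85 -60/17 -516/85; -27/17 36/17 24/17 180/17; 0 0 0 1]

T1 = [1 0 0 4; 0 1 0 6; 0 0 1 3; 0 0 0 1]
T2·T1 = [-4/5 -3/5 0 -34/5; 3/5 -4/5 0 -12/5; 0 0 1 3; 0 0 0 1]
T3·…·T1 = [12/5 9/5 0 102/5; 6/5 -8/5 0 -24/5; 0 0 2 6; 0 0 0 1]
T4·…·T1 = [12/5 9/5 0 102/5; 48/85 -64/85 30/17 258/85; -18/17 24/17 16/17 120/17; 0 0 0 1]
T5·…·T1 = [-12/5 -9/5 0 -102/5; -96/85 128/85 -60/17 -516/85; -27/17 36/17 24/17 180/17; 0 0 0 1]
T6·…·T1 = [66/85 -513/85 -48/17 -3534/85; -96/85 128/85 -60/17 -516/85; -27/17 36/17 24/17 180/17; 0 0 0 1]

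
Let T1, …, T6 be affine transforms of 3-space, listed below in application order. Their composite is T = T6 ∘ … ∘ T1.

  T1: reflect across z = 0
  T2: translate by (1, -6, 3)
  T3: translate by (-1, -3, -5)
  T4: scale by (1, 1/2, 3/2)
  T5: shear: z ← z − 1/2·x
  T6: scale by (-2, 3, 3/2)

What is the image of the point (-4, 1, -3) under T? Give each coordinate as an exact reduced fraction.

T1 reflect across z = 0: (-4, 1, -3) → (-4, 1, 3)
T2 translate by (1, -6, 3): (-4, 1, 3) → (-3, -5, 6)
T3 translate by (-1, -3, -5): (-3, -5, 6) → (-4, -8, 1)
T4 scale by (1, 1/2, 3/2): (-4, -8, 1) → (-4, -4, 3/2)
T5 shear: z ← z − 1/2·x: (-4, -4, 3/2) → (-4, -4, 7/2)
T6 scale by (-2, 3, 3/2): (-4, -4, 7/2) → (8, -12, 21/4)

T(p) = (8, -12, 21/4)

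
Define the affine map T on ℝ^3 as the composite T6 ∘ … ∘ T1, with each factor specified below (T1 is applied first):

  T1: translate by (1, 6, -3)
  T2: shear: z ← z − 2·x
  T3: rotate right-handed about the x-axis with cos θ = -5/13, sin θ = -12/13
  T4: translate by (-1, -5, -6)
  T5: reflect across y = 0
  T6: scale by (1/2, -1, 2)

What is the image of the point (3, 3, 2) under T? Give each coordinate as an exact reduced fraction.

T(p) = (3/2, -218/13, -282/13)

T1 translate by (1, 6, -3): (3, 3, 2) → (4, 9, -1)
T2 shear: z ← z − 2·x: (4, 9, -1) → (4, 9, -9)
T3 rotate right-handed about the x-axis with cos θ = -5/13, sin θ = -12/13: (4, 9, -9) → (4, -153/13, -63/13)
T4 translate by (-1, -5, -6): (4, -153/13, -63/13) → (3, -218/13, -141/13)
T5 reflect across y = 0: (3, -218/13, -141/13) → (3, 218/13, -141/13)
T6 scale by (1/2, -1, 2): (3, 218/13, -141/13) → (3/2, -218/13, -282/13)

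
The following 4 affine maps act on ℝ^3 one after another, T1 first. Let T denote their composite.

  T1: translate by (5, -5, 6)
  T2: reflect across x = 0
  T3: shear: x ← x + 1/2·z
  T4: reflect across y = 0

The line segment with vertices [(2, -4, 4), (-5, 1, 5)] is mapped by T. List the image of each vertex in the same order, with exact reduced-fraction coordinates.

image vertices: (-2, 9, 10), (11/2, 4, 11)

T1 translate by (5, -5, 6): (2, -4, 4) → (7, -9, 10); (-5, 1, 5) → (0, -4, 11)
T2 reflect across x = 0: (7, -9, 10) → (-7, -9, 10); (0, -4, 11) → (0, -4, 11)
T3 shear: x ← x + 1/2·z: (-7, -9, 10) → (-2, -9, 10); (0, -4, 11) → (11/2, -4, 11)
T4 reflect across y = 0: (-2, -9, 10) → (-2, 9, 10); (11/2, -4, 11) → (11/2, 4, 11)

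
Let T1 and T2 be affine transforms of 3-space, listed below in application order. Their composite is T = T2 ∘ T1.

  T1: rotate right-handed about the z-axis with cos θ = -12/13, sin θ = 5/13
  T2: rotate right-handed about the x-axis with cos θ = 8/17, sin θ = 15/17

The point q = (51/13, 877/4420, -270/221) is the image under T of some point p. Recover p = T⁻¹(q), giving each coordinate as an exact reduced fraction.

p = (-4, -3/5, -3/4)

T1 = [-12/13 -5/13 0 0; 5/13 -12/13 0 0; 0 0 1 0; 0 0 0 1]
T2·T1 = [-12/13 -5/13 0 0; 40/221 -96/221 -15/17 0; 75/221 -180/221 8/17 0; 0 0 0 1]
det M = 1; M⁻¹ = [-12/13 40/221 75/221 0; -5/13 -96/221 -180/221 0; 0 -15/17 8/17 0; 0 0 0 1]
M⁻¹ · (51/13, 877/4420, -270/221)ᵀ = (-4, -3/5, -3/4)ᵀ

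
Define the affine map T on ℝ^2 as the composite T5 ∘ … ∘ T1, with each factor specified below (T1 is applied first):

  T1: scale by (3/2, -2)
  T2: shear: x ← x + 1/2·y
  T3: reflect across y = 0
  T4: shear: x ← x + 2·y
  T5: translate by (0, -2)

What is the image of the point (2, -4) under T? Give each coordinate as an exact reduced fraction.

T1 scale by (3/2, -2): (2, -4) → (3, 8)
T2 shear: x ← x + 1/2·y: (3, 8) → (7, 8)
T3 reflect across y = 0: (7, 8) → (7, -8)
T4 shear: x ← x + 2·y: (7, -8) → (-9, -8)
T5 translate by (0, -2): (-9, -8) → (-9, -10)

T(p) = (-9, -10)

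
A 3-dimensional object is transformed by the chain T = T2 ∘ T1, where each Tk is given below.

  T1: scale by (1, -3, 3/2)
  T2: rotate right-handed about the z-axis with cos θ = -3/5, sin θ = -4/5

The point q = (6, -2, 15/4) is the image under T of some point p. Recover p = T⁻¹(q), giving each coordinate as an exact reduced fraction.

T1 = [1 0 0 0; 0 -3 0 0; 0 0 3/2 0; 0 0 0 1]
T2·T1 = [-3/5 -12/5 0 0; -4/5 9/5 0 0; 0 0 3/2 0; 0 0 0 1]
det M = -9/2; M⁻¹ = [-3/5 -4/5 0 0; -4/15 1/5 0 0; 0 0 2/3 0; 0 0 0 1]
M⁻¹ · (6, -2, 15/4)ᵀ = (-2, -2, 5/2)ᵀ

p = (-2, -2, 5/2)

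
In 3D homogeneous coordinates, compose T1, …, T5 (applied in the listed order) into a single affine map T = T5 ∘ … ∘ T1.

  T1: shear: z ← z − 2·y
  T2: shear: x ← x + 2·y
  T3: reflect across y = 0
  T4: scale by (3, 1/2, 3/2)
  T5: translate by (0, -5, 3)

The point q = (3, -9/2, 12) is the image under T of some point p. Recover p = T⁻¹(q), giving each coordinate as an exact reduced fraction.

T1 = [1 0 0 0; 0 1 0 0; 0 -2 1 0; 0 0 0 1]
T2·T1 = [1 2 0 0; 0 1 0 0; 0 -2 1 0; 0 0 0 1]
T3·…·T1 = [1 2 0 0; 0 -1 0 0; 0 -2 1 0; 0 0 0 1]
T4·…·T1 = [3 6 0 0; 0 -1/2 0 0; 0 -3 3/2 0; 0 0 0 1]
T5·…·T1 = [3 6 0 0; 0 -1/2 0 -5; 0 -3 3/2 3; 0 0 0 1]
det M = -9/4; M⁻¹ = [1/3 4 0 20; 0 -2 0 -10; 0 -4 2/3 -22; 0 0 0 1]
M⁻¹ · (3, -9/2, 12)ᵀ = (3, -1, 4)ᵀ

p = (3, -1, 4)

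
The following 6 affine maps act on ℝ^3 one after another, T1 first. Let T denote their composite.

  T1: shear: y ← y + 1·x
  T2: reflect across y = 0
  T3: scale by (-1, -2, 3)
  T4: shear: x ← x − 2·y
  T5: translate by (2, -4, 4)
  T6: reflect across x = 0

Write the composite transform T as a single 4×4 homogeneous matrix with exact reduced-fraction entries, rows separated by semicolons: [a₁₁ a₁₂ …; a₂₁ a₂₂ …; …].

T1 = [1 0 0 0; 1 1 0 0; 0 0 1 0; 0 0 0 1]
T2·T1 = [1 0 0 0; -1 -1 0 0; 0 0 1 0; 0 0 0 1]
T3·…·T1 = [-1 0 0 0; 2 2 0 0; 0 0 3 0; 0 0 0 1]
T4·…·T1 = [-5 -4 0 0; 2 2 0 0; 0 0 3 0; 0 0 0 1]
T5·…·T1 = [-5 -4 0 2; 2 2 0 -4; 0 0 3 4; 0 0 0 1]
T6·…·T1 = [5 4 0 -2; 2 2 0 -4; 0 0 3 4; 0 0 0 1]

T = [5 4 0 -2; 2 2 0 -4; 0 0 3 4; 0 0 0 1]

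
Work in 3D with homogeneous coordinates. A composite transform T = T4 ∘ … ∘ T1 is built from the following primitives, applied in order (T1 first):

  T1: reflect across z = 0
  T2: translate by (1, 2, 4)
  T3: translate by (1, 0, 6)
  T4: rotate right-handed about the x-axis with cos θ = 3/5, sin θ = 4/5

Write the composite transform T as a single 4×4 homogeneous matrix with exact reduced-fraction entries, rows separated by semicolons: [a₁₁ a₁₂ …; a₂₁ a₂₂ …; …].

T = [1 0 0 2; 0 3/5 4/5 -34/5; 0 4/5 -3/5 38/5; 0 0 0 1]

T1 = [1 0 0 0; 0 1 0 0; 0 0 -1 0; 0 0 0 1]
T2·T1 = [1 0 0 1; 0 1 0 2; 0 0 -1 4; 0 0 0 1]
T3·…·T1 = [1 0 0 2; 0 1 0 2; 0 0 -1 10; 0 0 0 1]
T4·…·T1 = [1 0 0 2; 0 3/5 4/5 -34/5; 0 4/5 -3/5 38/5; 0 0 0 1]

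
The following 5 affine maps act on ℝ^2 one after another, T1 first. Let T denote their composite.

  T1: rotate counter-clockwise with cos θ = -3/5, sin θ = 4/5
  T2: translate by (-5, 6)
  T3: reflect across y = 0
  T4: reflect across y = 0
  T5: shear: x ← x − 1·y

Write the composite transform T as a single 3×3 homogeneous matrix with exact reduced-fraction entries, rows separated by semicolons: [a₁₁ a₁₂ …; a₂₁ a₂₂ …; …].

T1 = [-3/5 -4/5 0; 4/5 -3/5 0; 0 0 1]
T2·T1 = [-3/5 -4/5 -5; 4/5 -3/5 6; 0 0 1]
T3·…·T1 = [-3/5 -4/5 -5; -4/5 3/5 -6; 0 0 1]
T4·…·T1 = [-3/5 -4/5 -5; 4/5 -3/5 6; 0 0 1]
T5·…·T1 = [-7/5 -1/5 -11; 4/5 -3/5 6; 0 0 1]

T = [-7/5 -1/5 -11; 4/5 -3/5 6; 0 0 1]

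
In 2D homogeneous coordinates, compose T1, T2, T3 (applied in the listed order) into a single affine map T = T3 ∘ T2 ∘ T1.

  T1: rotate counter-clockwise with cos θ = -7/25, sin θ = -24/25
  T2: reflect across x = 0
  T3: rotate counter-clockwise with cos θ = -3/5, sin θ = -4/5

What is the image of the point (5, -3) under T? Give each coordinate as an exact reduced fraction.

T(p) = (-717/125, -131/125)

T1 rotate counter-clockwise with cos θ = -7/25, sin θ = -24/25: (5, -3) → (-107/25, -99/25)
T2 reflect across x = 0: (-107/25, -99/25) → (107/25, -99/25)
T3 rotate counter-clockwise with cos θ = -3/5, sin θ = -4/5: (107/25, -99/25) → (-717/125, -131/125)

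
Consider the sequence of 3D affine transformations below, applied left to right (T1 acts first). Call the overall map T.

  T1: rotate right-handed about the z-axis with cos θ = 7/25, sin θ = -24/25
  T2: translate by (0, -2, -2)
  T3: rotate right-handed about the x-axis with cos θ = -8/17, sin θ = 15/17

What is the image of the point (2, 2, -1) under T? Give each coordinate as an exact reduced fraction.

T1 rotate right-handed about the z-axis with cos θ = 7/25, sin θ = -24/25: (2, 2, -1) → (62/25, -34/25, -1)
T2 translate by (0, -2, -2): (62/25, -34/25, -1) → (62/25, -84/25, -3)
T3 rotate right-handed about the x-axis with cos θ = -8/17, sin θ = 15/17: (62/25, -84/25, -3) → (62/25, 1797/425, -132/85)

T(p) = (62/25, 1797/425, -132/85)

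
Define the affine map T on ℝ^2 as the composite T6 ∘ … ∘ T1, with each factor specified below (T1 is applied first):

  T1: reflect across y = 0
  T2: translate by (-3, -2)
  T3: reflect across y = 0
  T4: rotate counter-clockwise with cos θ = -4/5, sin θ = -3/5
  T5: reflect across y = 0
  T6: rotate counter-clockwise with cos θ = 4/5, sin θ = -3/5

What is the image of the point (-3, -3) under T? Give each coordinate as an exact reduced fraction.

T(p) = (18/25, -151/25)

T1 reflect across y = 0: (-3, -3) → (-3, 3)
T2 translate by (-3, -2): (-3, 3) → (-6, 1)
T3 reflect across y = 0: (-6, 1) → (-6, -1)
T4 rotate counter-clockwise with cos θ = -4/5, sin θ = -3/5: (-6, -1) → (21/5, 22/5)
T5 reflect across y = 0: (21/5, 22/5) → (21/5, -22/5)
T6 rotate counter-clockwise with cos θ = 4/5, sin θ = -3/5: (21/5, -22/5) → (18/25, -151/25)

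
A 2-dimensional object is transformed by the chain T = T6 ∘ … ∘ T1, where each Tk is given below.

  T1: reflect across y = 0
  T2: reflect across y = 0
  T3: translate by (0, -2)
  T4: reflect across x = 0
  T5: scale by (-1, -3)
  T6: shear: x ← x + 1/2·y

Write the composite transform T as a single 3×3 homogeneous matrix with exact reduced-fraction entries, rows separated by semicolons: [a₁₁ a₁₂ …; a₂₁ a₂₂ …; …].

T = [1 -3/2 3; 0 -3 6; 0 0 1]

T1 = [1 0 0; 0 -1 0; 0 0 1]
T2·T1 = [1 0 0; 0 1 0; 0 0 1]
T3·…·T1 = [1 0 0; 0 1 -2; 0 0 1]
T4·…·T1 = [-1 0 0; 0 1 -2; 0 0 1]
T5·…·T1 = [1 0 0; 0 -3 6; 0 0 1]
T6·…·T1 = [1 -3/2 3; 0 -3 6; 0 0 1]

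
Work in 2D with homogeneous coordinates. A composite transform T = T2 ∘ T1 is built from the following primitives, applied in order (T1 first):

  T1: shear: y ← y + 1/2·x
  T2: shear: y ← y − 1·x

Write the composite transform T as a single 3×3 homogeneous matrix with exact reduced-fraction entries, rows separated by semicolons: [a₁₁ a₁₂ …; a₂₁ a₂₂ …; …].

T = [1 0 0; -1/2 1 0; 0 0 1]

T1 = [1 0 0; 1/2 1 0; 0 0 1]
T2·T1 = [1 0 0; -1/2 1 0; 0 0 1]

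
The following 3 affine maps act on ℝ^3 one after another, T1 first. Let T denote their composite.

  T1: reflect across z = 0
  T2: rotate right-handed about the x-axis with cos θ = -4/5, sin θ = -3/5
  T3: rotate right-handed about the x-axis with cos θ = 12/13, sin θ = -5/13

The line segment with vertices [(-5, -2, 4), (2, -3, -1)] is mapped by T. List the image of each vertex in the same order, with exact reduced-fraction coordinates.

T1 reflect across z = 0: (-5, -2, 4) → (-5, -2, -4); (2, -3, -1) → (2, -3, 1)
T2 rotate right-handed about the x-axis with cos θ = -4/5, sin θ = -3/5: (-5, -2, -4) → (-5, -4/5, 22/5); (2, -3, 1) → (2, 3, 1)
T3 rotate right-handed about the x-axis with cos θ = 12/13, sin θ = -5/13: (-5, -4/5, 22/5) → (-5, 62/65, 284/65); (2, 3, 1) → (2, 41/13, -3/13)

image vertices: (-5, 62/65, 284/65), (2, 41/13, -3/13)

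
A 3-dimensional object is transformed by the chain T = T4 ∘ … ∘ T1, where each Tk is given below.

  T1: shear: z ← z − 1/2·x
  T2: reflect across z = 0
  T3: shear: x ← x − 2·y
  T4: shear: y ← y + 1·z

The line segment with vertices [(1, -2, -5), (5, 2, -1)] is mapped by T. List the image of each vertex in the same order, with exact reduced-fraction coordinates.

T1 shear: z ← z − 1/2·x: (1, -2, -5) → (1, -2, -11/2); (5, 2, -1) → (5, 2, -7/2)
T2 reflect across z = 0: (1, -2, -11/2) → (1, -2, 11/2); (5, 2, -7/2) → (5, 2, 7/2)
T3 shear: x ← x − 2·y: (1, -2, 11/2) → (5, -2, 11/2); (5, 2, 7/2) → (1, 2, 7/2)
T4 shear: y ← y + 1·z: (5, -2, 11/2) → (5, 7/2, 11/2); (1, 2, 7/2) → (1, 11/2, 7/2)

image vertices: (5, 7/2, 11/2), (1, 11/2, 7/2)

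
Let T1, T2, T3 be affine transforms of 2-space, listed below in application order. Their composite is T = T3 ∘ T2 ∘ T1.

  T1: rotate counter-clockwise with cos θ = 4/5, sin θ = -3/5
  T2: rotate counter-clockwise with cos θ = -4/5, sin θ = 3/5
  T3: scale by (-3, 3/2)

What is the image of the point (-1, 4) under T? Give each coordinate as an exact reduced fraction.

T1 rotate counter-clockwise with cos θ = 4/5, sin θ = -3/5: (-1, 4) → (8/5, 19/5)
T2 rotate counter-clockwise with cos θ = -4/5, sin θ = 3/5: (8/5, 19/5) → (-89/25, -52/25)
T3 scale by (-3, 3/2): (-89/25, -52/25) → (267/25, -78/25)

T(p) = (267/25, -78/25)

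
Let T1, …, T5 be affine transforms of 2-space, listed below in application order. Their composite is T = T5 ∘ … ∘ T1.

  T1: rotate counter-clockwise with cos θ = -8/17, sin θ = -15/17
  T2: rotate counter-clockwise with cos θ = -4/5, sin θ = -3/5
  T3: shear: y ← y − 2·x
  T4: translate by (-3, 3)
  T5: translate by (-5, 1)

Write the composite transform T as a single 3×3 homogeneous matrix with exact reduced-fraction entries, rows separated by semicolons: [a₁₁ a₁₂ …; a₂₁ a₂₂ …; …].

T1 = [-8/17 15/17 0; -15/17 -8/17 0; 0 0 1]
T2·T1 = [-13/85 -84/85 0; 84/85 -13/85 0; 0 0 1]
T3·…·T1 = [-13/85 -84/85 0; 22/17 31/17 0; 0 0 1]
T4·…·T1 = [-13/85 -84/85 -3; 22/17 31/17 3; 0 0 1]
T5·…·T1 = [-13/85 -84/85 -8; 22/17 31/17 4; 0 0 1]

T = [-13/85 -84/85 -8; 22/17 31/17 4; 0 0 1]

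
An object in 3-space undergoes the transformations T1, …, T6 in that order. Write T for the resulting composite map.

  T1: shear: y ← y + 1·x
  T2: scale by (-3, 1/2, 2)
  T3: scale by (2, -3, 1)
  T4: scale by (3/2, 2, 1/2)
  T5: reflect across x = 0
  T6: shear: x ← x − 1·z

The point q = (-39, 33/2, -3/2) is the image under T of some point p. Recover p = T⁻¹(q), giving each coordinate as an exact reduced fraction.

T1 = [1 0 0 0; 1 1 0 0; 0 0 1 0; 0 0 0 1]
T2·T1 = [-3 0 0 0; 1/2 1/2 0 0; 0 0 2 0; 0 0 0 1]
T3·…·T1 = [-6 0 0 0; -3/2 -3/2 0 0; 0 0 2 0; 0 0 0 1]
T4·…·T1 = [-9 0 0 0; -3 -3 0 0; 0 0 1 0; 0 0 0 1]
T5·…·T1 = [9 0 0 0; -3 -3 0 0; 0 0 1 0; 0 0 0 1]
T6·…·T1 = [9 0 -1 0; -3 -3 0 0; 0 0 1 0; 0 0 0 1]
det M = -27; M⁻¹ = [1/9 0 1/9 0; -1/9 -1/3 -1/9 0; 0 0 1 0; 0 0 0 1]
M⁻¹ · (-39, 33/2, -3/2)ᵀ = (-9/2, -1, -3/2)ᵀ

p = (-9/2, -1, -3/2)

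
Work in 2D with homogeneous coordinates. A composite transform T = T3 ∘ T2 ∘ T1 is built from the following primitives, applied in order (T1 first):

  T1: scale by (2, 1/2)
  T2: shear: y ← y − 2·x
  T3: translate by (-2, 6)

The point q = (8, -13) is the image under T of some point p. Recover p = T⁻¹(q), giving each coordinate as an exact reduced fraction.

T1 = [2 0 0; 0 1/2 0; 0 0 1]
T2·T1 = [2 0 0; -4 1/2 0; 0 0 1]
T3·…·T1 = [2 0 -2; -4 1/2 6; 0 0 1]
det M = 1; M⁻¹ = [1/2 0 1; 4 2 -4; 0 0 1]
M⁻¹ · (8, -13)ᵀ = (5, 2)ᵀ

p = (5, 2)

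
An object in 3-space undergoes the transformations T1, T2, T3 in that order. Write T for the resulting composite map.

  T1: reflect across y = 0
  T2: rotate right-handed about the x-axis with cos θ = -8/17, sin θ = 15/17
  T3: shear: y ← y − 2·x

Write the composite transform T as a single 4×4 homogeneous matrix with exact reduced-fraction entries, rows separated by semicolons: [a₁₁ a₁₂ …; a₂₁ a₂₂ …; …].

T1 = [1 0 0 0; 0 -1 0 0; 0 0 1 0; 0 0 0 1]
T2·T1 = [1 0 0 0; 0 8/17 -15/17 0; 0 -15/17 -8/17 0; 0 0 0 1]
T3·…·T1 = [1 0 0 0; -2 8/17 -15/17 0; 0 -15/17 -8/17 0; 0 0 0 1]

T = [1 0 0 0; -2 8/17 -15/17 0; 0 -15/17 -8/17 0; 0 0 0 1]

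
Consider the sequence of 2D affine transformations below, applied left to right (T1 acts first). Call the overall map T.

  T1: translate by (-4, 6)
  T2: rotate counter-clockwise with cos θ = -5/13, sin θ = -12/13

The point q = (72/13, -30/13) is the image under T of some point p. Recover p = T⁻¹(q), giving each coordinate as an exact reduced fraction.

T1 = [1 0 -4; 0 1 6; 0 0 1]
T2·T1 = [-5/13 12/13 92/13; -12/13 -5/13 18/13; 0 0 1]
det M = 1; M⁻¹ = [-5/13 -12/13 4; 12/13 -5/13 -6; 0 0 1]
M⁻¹ · (72/13, -30/13)ᵀ = (4, 0)ᵀ

p = (4, 0)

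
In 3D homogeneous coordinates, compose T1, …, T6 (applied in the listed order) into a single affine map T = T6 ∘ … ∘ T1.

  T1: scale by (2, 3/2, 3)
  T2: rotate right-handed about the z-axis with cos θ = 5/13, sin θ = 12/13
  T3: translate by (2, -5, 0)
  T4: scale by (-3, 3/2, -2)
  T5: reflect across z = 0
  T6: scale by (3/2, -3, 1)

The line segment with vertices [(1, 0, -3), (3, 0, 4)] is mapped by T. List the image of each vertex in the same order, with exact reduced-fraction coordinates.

image vertices: (-162/13, 369/26, -18), (-252/13, -63/26, 24)

T1 scale by (2, 3/2, 3): (1, 0, -3) → (2, 0, -9); (3, 0, 4) → (6, 0, 12)
T2 rotate right-handed about the z-axis with cos θ = 5/13, sin θ = 12/13: (2, 0, -9) → (10/13, 24/13, -9); (6, 0, 12) → (30/13, 72/13, 12)
T3 translate by (2, -5, 0): (10/13, 24/13, -9) → (36/13, -41/13, -9); (30/13, 72/13, 12) → (56/13, 7/13, 12)
T4 scale by (-3, 3/2, -2): (36/13, -41/13, -9) → (-108/13, -123/26, 18); (56/13, 7/13, 12) → (-168/13, 21/26, -24)
T5 reflect across z = 0: (-108/13, -123/26, 18) → (-108/13, -123/26, -18); (-168/13, 21/26, -24) → (-168/13, 21/26, 24)
T6 scale by (3/2, -3, 1): (-108/13, -123/26, -18) → (-162/13, 369/26, -18); (-168/13, 21/26, 24) → (-252/13, -63/26, 24)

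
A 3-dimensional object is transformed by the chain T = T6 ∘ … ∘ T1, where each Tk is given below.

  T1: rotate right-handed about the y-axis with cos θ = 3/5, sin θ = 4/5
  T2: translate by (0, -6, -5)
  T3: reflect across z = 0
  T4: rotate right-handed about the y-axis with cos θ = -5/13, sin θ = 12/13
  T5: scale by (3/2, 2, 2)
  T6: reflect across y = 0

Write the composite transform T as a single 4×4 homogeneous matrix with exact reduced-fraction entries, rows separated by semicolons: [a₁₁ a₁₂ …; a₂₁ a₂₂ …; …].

T = [99/130 0 -84/65 90/13; 0 -2 0 12; -112/65 0 -66/65 -50/13; 0 0 0 1]

T1 = [3/5 0 4/5 0; 0 1 0 0; -4/5 0 3/5 0; 0 0 0 1]
T2·T1 = [3/5 0 4/5 0; 0 1 0 -6; -4/5 0 3/5 -5; 0 0 0 1]
T3·…·T1 = [3/5 0 4/5 0; 0 1 0 -6; 4/5 0 -3/5 5; 0 0 0 1]
T4·…·T1 = [33/65 0 -56/65 60/13; 0 1 0 -6; -56/65 0 -33/65 -25/13; 0 0 0 1]
T5·…·T1 = [99/130 0 -84/65 90/13; 0 2 0 -12; -112/65 0 -66/65 -50/13; 0 0 0 1]
T6·…·T1 = [99/130 0 -84/65 90/13; 0 -2 0 12; -112/65 0 -66/65 -50/13; 0 0 0 1]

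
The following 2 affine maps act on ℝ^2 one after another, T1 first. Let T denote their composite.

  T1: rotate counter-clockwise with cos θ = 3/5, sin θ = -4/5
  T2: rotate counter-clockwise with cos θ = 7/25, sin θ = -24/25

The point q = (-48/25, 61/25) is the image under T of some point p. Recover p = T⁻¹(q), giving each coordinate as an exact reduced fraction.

p = (-4/5, -3)

T1 = [3/5 4/5 0; -4/5 3/5 0; 0 0 1]
T2·T1 = [-3/5 4/5 0; -4/5 -3/5 0; 0 0 1]
det M = 1; M⁻¹ = [-3/5 -4/5 0; 4/5 -3/5 0; 0 0 1]
M⁻¹ · (-48/25, 61/25)ᵀ = (-4/5, -3)ᵀ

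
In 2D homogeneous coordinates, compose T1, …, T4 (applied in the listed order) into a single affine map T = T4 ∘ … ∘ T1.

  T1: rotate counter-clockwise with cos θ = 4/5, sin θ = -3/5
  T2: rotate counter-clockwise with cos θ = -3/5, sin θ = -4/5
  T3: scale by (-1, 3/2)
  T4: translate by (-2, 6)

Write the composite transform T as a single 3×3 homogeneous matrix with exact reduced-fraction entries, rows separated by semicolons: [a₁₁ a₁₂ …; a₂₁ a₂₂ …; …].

T = [24/25 -7/25 -2; -21/50 -36/25 6; 0 0 1]

T1 = [4/5 3/5 0; -3/5 4/5 0; 0 0 1]
T2·T1 = [-24/25 7/25 0; -7/25 -24/25 0; 0 0 1]
T3·…·T1 = [24/25 -7/25 0; -21/50 -36/25 0; 0 0 1]
T4·…·T1 = [24/25 -7/25 -2; -21/50 -36/25 6; 0 0 1]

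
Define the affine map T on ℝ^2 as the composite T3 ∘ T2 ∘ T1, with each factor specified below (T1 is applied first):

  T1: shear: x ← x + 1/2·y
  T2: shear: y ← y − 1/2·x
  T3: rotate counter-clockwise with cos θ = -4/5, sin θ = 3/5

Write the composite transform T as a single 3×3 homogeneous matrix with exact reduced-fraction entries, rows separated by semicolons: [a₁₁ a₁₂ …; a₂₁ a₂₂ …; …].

T1 = [1 1/2 0; 0 1 0; 0 0 1]
T2·T1 = [1 1/2 0; -1/2 3/4 0; 0 0 1]
T3·…·T1 = [-1/2 -17/20 0; 1 -3/10 0; 0 0 1]

T = [-1/2 -17/20 0; 1 -3/10 0; 0 0 1]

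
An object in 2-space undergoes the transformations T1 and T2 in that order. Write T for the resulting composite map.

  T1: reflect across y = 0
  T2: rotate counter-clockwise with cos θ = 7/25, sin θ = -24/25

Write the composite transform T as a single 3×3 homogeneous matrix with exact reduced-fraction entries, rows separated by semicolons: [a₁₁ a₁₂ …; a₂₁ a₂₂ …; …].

T = [7/25 -24/25 0; -24/25 -7/25 0; 0 0 1]

T1 = [1 0 0; 0 -1 0; 0 0 1]
T2·T1 = [7/25 -24/25 0; -24/25 -7/25 0; 0 0 1]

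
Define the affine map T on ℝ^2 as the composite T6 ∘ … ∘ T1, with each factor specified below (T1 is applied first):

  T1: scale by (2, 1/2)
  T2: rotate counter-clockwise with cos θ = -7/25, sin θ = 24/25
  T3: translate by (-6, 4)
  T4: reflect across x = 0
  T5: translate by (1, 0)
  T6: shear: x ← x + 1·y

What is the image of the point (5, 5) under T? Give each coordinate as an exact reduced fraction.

T(p) = (251/10, 129/10)

T1 scale by (2, 1/2): (5, 5) → (10, 5/2)
T2 rotate counter-clockwise with cos θ = -7/25, sin θ = 24/25: (10, 5/2) → (-26/5, 89/10)
T3 translate by (-6, 4): (-26/5, 89/10) → (-56/5, 129/10)
T4 reflect across x = 0: (-56/5, 129/10) → (56/5, 129/10)
T5 translate by (1, 0): (56/5, 129/10) → (61/5, 129/10)
T6 shear: x ← x + 1·y: (61/5, 129/10) → (251/10, 129/10)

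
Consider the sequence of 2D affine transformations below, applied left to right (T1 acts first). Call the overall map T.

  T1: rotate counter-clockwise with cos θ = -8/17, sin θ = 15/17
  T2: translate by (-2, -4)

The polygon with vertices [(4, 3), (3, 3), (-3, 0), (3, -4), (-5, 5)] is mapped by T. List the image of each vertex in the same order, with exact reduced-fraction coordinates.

image vertices: (-111/17, -32/17), (-103/17, -47/17), (-10/17, -113/17), (2/17, 9/17), (-69/17, -183/17)

T1 rotate counter-clockwise with cos θ = -8/17, sin θ = 15/17: (4, 3) → (-77/17, 36/17); (3, 3) → (-69/17, 21/17); (-3, 0) → (24/17, -45/17); (3, -4) → (36/17, 77/17); (-5, 5) → (-35/17, -115/17)
T2 translate by (-2, -4): (-77/17, 36/17) → (-111/17, -32/17); (-69/17, 21/17) → (-103/17, -47/17); (24/17, -45/17) → (-10/17, -113/17); (36/17, 77/17) → (2/17, 9/17); (-35/17, -115/17) → (-69/17, -183/17)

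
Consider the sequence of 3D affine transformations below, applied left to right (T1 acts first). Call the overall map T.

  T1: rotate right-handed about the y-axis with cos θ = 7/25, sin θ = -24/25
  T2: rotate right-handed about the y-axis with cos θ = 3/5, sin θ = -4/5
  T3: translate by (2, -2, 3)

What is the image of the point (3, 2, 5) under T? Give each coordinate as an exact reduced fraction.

T(p) = (-19/5, 0, 12/5)

T1 rotate right-handed about the y-axis with cos θ = 7/25, sin θ = -24/25: (3, 2, 5) → (-99/25, 2, 107/25)
T2 rotate right-handed about the y-axis with cos θ = 3/5, sin θ = -4/5: (-99/25, 2, 107/25) → (-29/5, 2, -3/5)
T3 translate by (2, -2, 3): (-29/5, 2, -3/5) → (-19/5, 0, 12/5)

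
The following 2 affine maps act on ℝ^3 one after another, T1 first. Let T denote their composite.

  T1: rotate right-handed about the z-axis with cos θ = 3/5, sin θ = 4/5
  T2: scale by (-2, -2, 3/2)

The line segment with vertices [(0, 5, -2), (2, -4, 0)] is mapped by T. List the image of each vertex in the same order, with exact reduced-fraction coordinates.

T1 rotate right-handed about the z-axis with cos θ = 3/5, sin θ = 4/5: (0, 5, -2) → (-4, 3, -2); (2, -4, 0) → (22/5, -4/5, 0)
T2 scale by (-2, -2, 3/2): (-4, 3, -2) → (8, -6, -3); (22/5, -4/5, 0) → (-44/5, 8/5, 0)

image vertices: (8, -6, -3), (-44/5, 8/5, 0)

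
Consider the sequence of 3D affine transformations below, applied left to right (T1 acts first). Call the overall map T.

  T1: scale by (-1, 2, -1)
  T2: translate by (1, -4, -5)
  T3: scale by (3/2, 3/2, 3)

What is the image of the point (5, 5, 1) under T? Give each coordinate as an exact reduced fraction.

T1 scale by (-1, 2, -1): (5, 5, 1) → (-5, 10, -1)
T2 translate by (1, -4, -5): (-5, 10, -1) → (-4, 6, -6)
T3 scale by (3/2, 3/2, 3): (-4, 6, -6) → (-6, 9, -18)

T(p) = (-6, 9, -18)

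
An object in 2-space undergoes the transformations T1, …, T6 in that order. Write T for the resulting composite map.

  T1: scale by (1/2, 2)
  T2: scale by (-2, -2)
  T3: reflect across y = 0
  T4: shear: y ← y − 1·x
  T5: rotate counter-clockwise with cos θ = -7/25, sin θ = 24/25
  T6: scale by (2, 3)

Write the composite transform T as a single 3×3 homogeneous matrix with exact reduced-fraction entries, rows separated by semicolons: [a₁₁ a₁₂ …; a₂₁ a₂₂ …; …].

T = [-34/25 -192/25 0; -93/25 -84/25 0; 0 0 1]

T1 = [1/2 0 0; 0 2 0; 0 0 1]
T2·T1 = [-1 0 0; 0 -4 0; 0 0 1]
T3·…·T1 = [-1 0 0; 0 4 0; 0 0 1]
T4·…·T1 = [-1 0 0; 1 4 0; 0 0 1]
T5·…·T1 = [-17/25 -96/25 0; -31/25 -28/25 0; 0 0 1]
T6·…·T1 = [-34/25 -192/25 0; -93/25 -84/25 0; 0 0 1]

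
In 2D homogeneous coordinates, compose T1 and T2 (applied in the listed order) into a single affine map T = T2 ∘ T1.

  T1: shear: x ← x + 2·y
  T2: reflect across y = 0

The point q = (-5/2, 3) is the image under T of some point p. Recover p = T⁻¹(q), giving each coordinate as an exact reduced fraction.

p = (7/2, -3)

T1 = [1 2 0; 0 1 0; 0 0 1]
T2·T1 = [1 2 0; 0 -1 0; 0 0 1]
det M = -1; M⁻¹ = [1 2 0; 0 -1 0; 0 0 1]
M⁻¹ · (-5/2, 3)ᵀ = (7/2, -3)ᵀ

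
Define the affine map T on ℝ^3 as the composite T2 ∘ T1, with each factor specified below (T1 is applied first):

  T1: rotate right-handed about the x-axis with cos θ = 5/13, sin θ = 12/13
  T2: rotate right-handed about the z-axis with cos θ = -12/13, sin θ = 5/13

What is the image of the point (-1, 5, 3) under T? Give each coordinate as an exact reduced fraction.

T1 rotate right-handed about the x-axis with cos θ = 5/13, sin θ = 12/13: (-1, 5, 3) → (-1, -11/13, 75/13)
T2 rotate right-handed about the z-axis with cos θ = -12/13, sin θ = 5/13: (-1, -11/13, 75/13) → (211/169, 67/169, 75/13)

T(p) = (211/169, 67/169, 75/13)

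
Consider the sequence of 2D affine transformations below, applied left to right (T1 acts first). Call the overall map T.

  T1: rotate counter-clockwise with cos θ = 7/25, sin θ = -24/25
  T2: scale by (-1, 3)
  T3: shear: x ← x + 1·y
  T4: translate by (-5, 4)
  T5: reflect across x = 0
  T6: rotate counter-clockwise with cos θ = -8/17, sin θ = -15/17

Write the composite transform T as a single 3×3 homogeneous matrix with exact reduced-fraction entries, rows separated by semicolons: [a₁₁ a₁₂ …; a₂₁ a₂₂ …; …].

T1 = [7/25 24/25 0; -24/25 7/25 0; 0 0 1]
T2·T1 = [-7/25 -24/25 0; -72/25 21/25 0; 0 0 1]
T3·…·T1 = [-79/25 -3/25 0; -72/25 21/25 0; 0 0 1]
T4·…·T1 = [-79/25 -3/25 -5; -72/25 21/25 4; 0 0 1]
T5·…·T1 = [79/25 3/25 5; -72/25 21/25 4; 0 0 1]
T6·…·T1 = [-1712/425 291/425 20/17; -609/425 -213/425 -107/17; 0 0 1]

T = [-1712/425 291/425 20/17; -609/425 -213/425 -107/17; 0 0 1]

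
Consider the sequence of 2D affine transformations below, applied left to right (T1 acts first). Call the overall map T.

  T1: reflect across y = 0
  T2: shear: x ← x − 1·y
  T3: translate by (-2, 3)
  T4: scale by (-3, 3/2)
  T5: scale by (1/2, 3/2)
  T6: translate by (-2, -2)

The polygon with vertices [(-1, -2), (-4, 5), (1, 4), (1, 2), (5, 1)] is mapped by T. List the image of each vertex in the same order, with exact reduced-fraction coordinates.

image vertices: (11/2, 37/4), (-1/2, -13/2), (-13/2, -17/4), (-7/2, 1/4), (-8, 5/2)

T1 reflect across y = 0: (-1, -2) → (-1, 2); (-4, 5) → (-4, -5); (1, 4) → (1, -4); (1, 2) → (1, -2); (5, 1) → (5, -1)
T2 shear: x ← x − 1·y: (-1, 2) → (-3, 2); (-4, -5) → (1, -5); (1, -4) → (5, -4); (1, -2) → (3, -2); (5, -1) → (6, -1)
T3 translate by (-2, 3): (-3, 2) → (-5, 5); (1, -5) → (-1, -2); (5, -4) → (3, -1); (3, -2) → (1, 1); (6, -1) → (4, 2)
T4 scale by (-3, 3/2): (-5, 5) → (15, 15/2); (-1, -2) → (3, -3); (3, -1) → (-9, -3/2); (1, 1) → (-3, 3/2); (4, 2) → (-12, 3)
T5 scale by (1/2, 3/2): (15, 15/2) → (15/2, 45/4); (3, -3) → (3/2, -9/2); (-9, -3/2) → (-9/2, -9/4); (-3, 3/2) → (-3/2, 9/4); (-12, 3) → (-6, 9/2)
T6 translate by (-2, -2): (15/2, 45/4) → (11/2, 37/4); (3/2, -9/2) → (-1/2, -13/2); (-9/2, -9/4) → (-13/2, -17/4); (-3/2, 9/4) → (-7/2, 1/4); (-6, 9/2) → (-8, 5/2)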